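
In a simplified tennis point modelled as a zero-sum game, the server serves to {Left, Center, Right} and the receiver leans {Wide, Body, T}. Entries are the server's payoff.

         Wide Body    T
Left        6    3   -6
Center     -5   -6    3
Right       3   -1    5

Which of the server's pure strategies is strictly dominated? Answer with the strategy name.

Center

Right gives a strictly higher payoff than Center against every column: 3 > -5, -1 > -6, 5 > 3.
So Center is strictly dominated and the server never plays it.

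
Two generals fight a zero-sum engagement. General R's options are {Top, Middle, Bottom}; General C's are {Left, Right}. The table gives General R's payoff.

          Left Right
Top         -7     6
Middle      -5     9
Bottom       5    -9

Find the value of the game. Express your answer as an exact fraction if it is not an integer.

0

Row minima: Top → -7, Middle → -5, Bottom → -9; maximin = -5.
Column maxima: Left → 5, Right → 9; minimax = 5.
-5 ≠ 5, so there is no saddle point; optimal play is mixed.
Top is strictly dominated by Middle, so General R never plays it.
On the remaining 2×2 (Middle, Bottom vs Left, Right):
Let General R play Middle with probability p. Expected payoff against Left: (-5)p + 5(1−p) = −10p + 5; against Right: 9p + (-9)(1−p) = 18p − 9.
Setting these equal: −10p + 5 = 18p − 9 ⇒ −28p = -14 ⇒ p = 1/2, and the value is (-10)·(1/2) + 5 = 0.
For General C: with q = P(Left), equating Middle's and Bottom's payoffs gives −14q + 9 = 14q − 9 ⇒ q = 9/14.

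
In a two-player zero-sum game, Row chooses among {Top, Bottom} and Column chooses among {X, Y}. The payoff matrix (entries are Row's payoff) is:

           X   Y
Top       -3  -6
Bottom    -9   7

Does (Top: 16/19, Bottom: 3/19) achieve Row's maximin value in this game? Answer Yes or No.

Yes

Against X this mix gives (16/19)·(-3) + (3/19)·(-9) = -75/19.
Against Y this mix gives (16/19)·(-6) + (3/19)·7 = -75/19.
All of Column's active replies (X, Y) yield -75/19, and no column does worse for Row. The mix makes Column indifferent and guarantees -75/19, so it is optimal.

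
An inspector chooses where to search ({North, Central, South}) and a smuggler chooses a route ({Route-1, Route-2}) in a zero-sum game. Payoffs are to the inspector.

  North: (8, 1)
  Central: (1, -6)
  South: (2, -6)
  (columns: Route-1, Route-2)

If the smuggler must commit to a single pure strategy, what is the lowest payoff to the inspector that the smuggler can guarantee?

1

Column maxima: Route-1 → 8, Route-2 → 1.
The smallest of these is 1.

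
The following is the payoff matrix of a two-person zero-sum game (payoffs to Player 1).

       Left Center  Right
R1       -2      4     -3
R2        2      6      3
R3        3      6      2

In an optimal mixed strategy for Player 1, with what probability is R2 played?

1/2

Row minima: R1 → -3, R2 → 2, R3 → 2; maximin = 2.
Column maxima: Left → 3, Center → 6, Right → 3; minimax = 3.
2 ≠ 3, so there is no saddle point; optimal play is mixed.
R1 is strictly dominated by R2, so Player 1 never plays it.
Center is strictly dominated by Left (it gives Player 1 strictly more in every row), so Player 2 never plays it.
On the remaining 2×2 (R2, R3 vs Left, Right):
Let Player 1 play R2 with probability p. Expected payoff against Left: 2p + 3(1−p) = −p + 3; against Right: 3p + 2(1−p) = p + 2.
Setting these equal: −p + 3 = p + 2 ⇒ −2p = -1 ⇒ p = 1/2, and the value is (-1)·(1/2) + 3 = 5/2.
For Player 2: with q = P(Left), equating R2's and R3's payoffs gives −q + 3 = q + 2 ⇒ q = 1/2.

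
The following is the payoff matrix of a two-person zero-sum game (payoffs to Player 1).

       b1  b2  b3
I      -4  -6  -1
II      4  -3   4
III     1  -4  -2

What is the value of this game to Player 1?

Row minima: I → -6, II → -3, III → -4; maximin = -3.
Column maxima: b1 → 4, b2 → -3, b3 → 4; minimax = -3.
Since maximin = minimax = -3, there is a saddle point and the value is -3.

-3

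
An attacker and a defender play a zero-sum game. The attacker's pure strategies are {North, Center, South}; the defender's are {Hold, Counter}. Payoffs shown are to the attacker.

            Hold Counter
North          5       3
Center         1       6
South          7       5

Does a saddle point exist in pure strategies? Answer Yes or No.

Row minima: North → 3, Center → 1, South → 5; maximin = 5.
Column maxima: Hold → 7, Counter → 6; minimax = 6.
5 ≠ 6, so no pure-strategy equilibrium exists.

No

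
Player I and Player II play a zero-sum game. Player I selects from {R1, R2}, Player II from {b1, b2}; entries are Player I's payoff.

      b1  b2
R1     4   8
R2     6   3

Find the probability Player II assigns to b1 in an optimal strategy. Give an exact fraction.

5/7

Row minima: R1 → 4, R2 → 3; maximin = 4.
Column maxima: b1 → 6, b2 → 8; minimax = 6.
4 ≠ 6, so there is no saddle point; optimal play is mixed.
Let Player I play R1 with probability p. Expected payoff against b1: 4p + 6(1−p) = −2p + 6; against b2: 8p + 3(1−p) = 5p + 3.
Setting these equal: −2p + 6 = 5p + 3 ⇒ −7p = -3 ⇒ p = 3/7, and the value is (-2)·(3/7) + 6 = 36/7.
For Player II: with q = P(b1), equating R1's and R2's payoffs gives −4q + 8 = 3q + 3 ⇒ q = 5/7.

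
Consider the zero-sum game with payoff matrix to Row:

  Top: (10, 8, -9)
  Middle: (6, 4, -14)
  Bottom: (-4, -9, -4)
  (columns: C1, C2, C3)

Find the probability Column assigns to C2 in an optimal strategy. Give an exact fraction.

5/22

Row minima: Top → -9, Middle → -14, Bottom → -9; maximin = -9.
Column maxima: C1 → 10, C2 → 8, C3 → -4; minimax = -4.
-9 ≠ -4, so there is no saddle point; optimal play is mixed.
Middle is strictly dominated by Top, so Row never plays it.
C1 is strictly dominated by C2 (it gives Row strictly more in every row), so Column never plays it.
On the remaining 2×2 (Top, Bottom vs C2, C3):
Let Row play Top with probability p. Expected payoff against C2: 8p + (-9)(1−p) = 17p − 9; against C3: (-9)p + (-4)(1−p) = −5p − 4.
Setting these equal: 17p − 9 = −5p − 4 ⇒ 22p = 5 ⇒ p = 5/22, and the value is (17)·(5/22) − 9 = -113/22.
For Column: with q = P(C2), equating Top's and Bottom's payoffs gives 17q − 9 = −5q − 4 ⇒ q = 5/22.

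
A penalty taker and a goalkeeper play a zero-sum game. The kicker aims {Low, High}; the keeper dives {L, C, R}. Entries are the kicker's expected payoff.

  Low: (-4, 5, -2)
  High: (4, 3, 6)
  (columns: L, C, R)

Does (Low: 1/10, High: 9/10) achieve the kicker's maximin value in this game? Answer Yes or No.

Yes

Against L this mix gives (1/10)·(-4) + (9/10)·4 = 16/5.
Against C this mix gives (1/10)·5 + (9/10)·3 = 16/5.
Against R this mix gives (1/10)·(-2) + (9/10)·6 = 26/5.
All of the keeper's active replies (L, C) yield 16/5, and no column does worse for the kicker. The mix makes the keeper indifferent and guarantees 16/5, so it is optimal.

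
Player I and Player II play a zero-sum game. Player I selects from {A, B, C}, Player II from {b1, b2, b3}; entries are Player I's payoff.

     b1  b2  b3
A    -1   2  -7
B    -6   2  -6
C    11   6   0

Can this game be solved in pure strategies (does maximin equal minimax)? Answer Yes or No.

Row minima: A → -7, B → -6, C → 0; maximin = 0.
Column maxima: b1 → 11, b2 → 6, b3 → 0; minimax = 0.
maximin = minimax = 0, so a saddle point exists.

Yes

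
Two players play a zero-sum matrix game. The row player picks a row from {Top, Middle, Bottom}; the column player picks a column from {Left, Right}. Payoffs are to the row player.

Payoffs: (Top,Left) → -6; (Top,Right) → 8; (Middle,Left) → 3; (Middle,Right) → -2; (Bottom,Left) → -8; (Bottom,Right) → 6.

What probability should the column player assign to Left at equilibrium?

10/19

Row minima: Top → -6, Middle → -2, Bottom → -8; maximin = -2.
Column maxima: Left → 3, Right → 8; minimax = 3.
-2 ≠ 3, so there is no saddle point; optimal play is mixed.
Bottom is strictly dominated by Top, so the row player never plays it.
On the remaining 2×2 (Top, Middle vs Left, Right):
Let the row player play Top with probability p. Expected payoff against Left: (-6)p + 3(1−p) = −9p + 3; against Right: 8p + (-2)(1−p) = 10p − 2.
Setting these equal: −9p + 3 = 10p − 2 ⇒ −19p = -5 ⇒ p = 5/19, and the value is (-9)·(5/19) + 3 = 12/19.
For the column player: with q = P(Left), equating Top's and Middle's payoffs gives −14q + 8 = 5q − 2 ⇒ q = 10/19.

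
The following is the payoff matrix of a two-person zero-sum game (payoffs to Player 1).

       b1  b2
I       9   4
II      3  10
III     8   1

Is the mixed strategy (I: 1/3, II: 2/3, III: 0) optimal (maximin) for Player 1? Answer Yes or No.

No

Against b1 this mix gives (1/3)·9 + (2/3)·3 = 5.
Against b2 this mix gives (1/3)·4 + (2/3)·10 = 8.
Player 2 will play b1, holding Player 1 to 5. Shifting weight toward the row that does better against b1 would raise this floor (the equalizing mix achieves 13/2 against both b1 and b2), so the proposed strategy is not optimal.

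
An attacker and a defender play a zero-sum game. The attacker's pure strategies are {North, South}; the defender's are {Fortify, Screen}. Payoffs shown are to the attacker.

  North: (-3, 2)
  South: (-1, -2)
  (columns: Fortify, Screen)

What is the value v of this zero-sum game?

Row minima: North → -3, South → -2; maximin = -2.
Column maxima: Fortify → -1, Screen → 2; minimax = -1.
-2 ≠ -1, so there is no saddle point; optimal play is mixed.
Let the attacker play North with probability p. Expected payoff against Fortify: (-3)p + (-1)(1−p) = −2p − 1; against Screen: 2p + (-2)(1−p) = 4p − 2.
Setting these equal: −2p − 1 = 4p − 2 ⇒ −6p = -1 ⇒ p = 1/6, and the value is (-2)·(1/6) − 1 = -4/3.
For the defender: with q = P(Fortify), equating North's and South's payoffs gives −5q + 2 = q − 2 ⇒ q = 2/3.

-4/3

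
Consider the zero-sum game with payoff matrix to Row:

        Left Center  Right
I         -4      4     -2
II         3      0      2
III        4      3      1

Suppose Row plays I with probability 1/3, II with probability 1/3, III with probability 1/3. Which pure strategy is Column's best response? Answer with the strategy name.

If Column plays Left, Row's expected payoff is (1/3)·(-4) + (1/3)·3 + (1/3)·4 = 1.
If Column plays Center, Row's expected payoff is (1/3)·4 + (1/3)·0 + (1/3)·3 = 7/3.
If Column plays Right, Row's expected payoff is (1/3)·(-2) + (1/3)·2 + (1/3)·1 = 1/3.
Column minimizes Row's payoff; the smallest is 1/3, so the best response is Right.

Right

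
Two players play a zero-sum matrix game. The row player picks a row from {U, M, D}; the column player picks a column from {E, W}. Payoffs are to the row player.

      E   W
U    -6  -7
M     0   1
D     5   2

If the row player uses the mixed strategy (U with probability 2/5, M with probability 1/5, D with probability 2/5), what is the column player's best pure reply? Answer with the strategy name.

If the column player plays E, the row player's expected payoff is (2/5)·(-6) + (1/5)·0 + (2/5)·5 = -2/5.
If the column player plays W, the row player's expected payoff is (2/5)·(-7) + (1/5)·1 + (2/5)·2 = -9/5.
The column player minimizes the row player's payoff; the smallest is -9/5, so the best response is W.

W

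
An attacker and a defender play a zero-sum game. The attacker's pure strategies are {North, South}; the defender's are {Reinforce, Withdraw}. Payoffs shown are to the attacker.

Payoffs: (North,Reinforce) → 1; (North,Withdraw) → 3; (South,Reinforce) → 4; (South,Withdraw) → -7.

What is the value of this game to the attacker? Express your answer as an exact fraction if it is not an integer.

19/13

Row minima: North → 1, South → -7; maximin = 1.
Column maxima: Reinforce → 4, Withdraw → 3; minimax = 3.
1 ≠ 3, so there is no saddle point; optimal play is mixed.
Let the attacker play North with probability p. Expected payoff against Reinforce: 1p + 4(1−p) = −3p + 4; against Withdraw: 3p + (-7)(1−p) = 10p − 7.
Setting these equal: −3p + 4 = 10p − 7 ⇒ −13p = -11 ⇒ p = 11/13, and the value is (-3)·(11/13) + 4 = 19/13.
For the defender: with q = P(Reinforce), equating North's and South's payoffs gives −2q + 3 = 11q − 7 ⇒ q = 10/13.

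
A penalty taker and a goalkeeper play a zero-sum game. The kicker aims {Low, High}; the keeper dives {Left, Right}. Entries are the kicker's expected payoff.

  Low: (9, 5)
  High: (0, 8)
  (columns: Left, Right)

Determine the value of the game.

6

Row minima: Low → 5, High → 0; maximin = 5.
Column maxima: Left → 9, Right → 8; minimax = 8.
5 ≠ 8, so there is no saddle point; optimal play is mixed.
Let the kicker play Low with probability p. Expected payoff against Left: 9p + 0(1−p) = 9p; against Right: 5p + 8(1−p) = −3p + 8.
Setting these equal: 9p = −3p + 8 ⇒ 12p = 8 ⇒ p = 2/3, and the value is (9)·(2/3) = 6.
For the keeper: with q = P(Left), equating Low's and High's payoffs gives 4q + 5 = −8q + 8 ⇒ q = 1/4.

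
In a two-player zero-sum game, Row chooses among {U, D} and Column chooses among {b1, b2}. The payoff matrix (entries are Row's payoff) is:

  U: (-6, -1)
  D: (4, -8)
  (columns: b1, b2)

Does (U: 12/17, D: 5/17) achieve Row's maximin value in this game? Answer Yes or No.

Yes

Against b1 this mix gives (12/17)·(-6) + (5/17)·4 = -52/17.
Against b2 this mix gives (12/17)·(-1) + (5/17)·(-8) = -52/17.
All of Column's active replies (b1, b2) yield -52/17, and no column does worse for Row. The mix makes Column indifferent and guarantees -52/17, so it is optimal.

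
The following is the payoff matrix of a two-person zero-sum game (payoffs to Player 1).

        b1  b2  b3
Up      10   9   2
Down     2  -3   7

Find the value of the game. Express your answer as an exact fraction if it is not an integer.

69/17

Row minima: Up → 2, Down → -3; maximin = 2.
Column maxima: b1 → 10, b2 → 9, b3 → 7; minimax = 7.
2 ≠ 7, so there is no saddle point; optimal play is mixed.
b1 is strictly dominated by b2 (it gives Player 1 strictly more in every row), so Player 2 never plays it.
On the remaining 2×2 (Up, Down vs b2, b3):
Let Player 1 play Up with probability p. Expected payoff against b2: 9p + (-3)(1−p) = 12p − 3; against b3: 2p + 7(1−p) = −5p + 7.
Setting these equal: 12p − 3 = −5p + 7 ⇒ 17p = 10 ⇒ p = 10/17, and the value is (12)·(10/17) − 3 = 69/17.
For Player 2: with q = P(b2), equating Up's and Down's payoffs gives 7q + 2 = −10q + 7 ⇒ q = 5/17.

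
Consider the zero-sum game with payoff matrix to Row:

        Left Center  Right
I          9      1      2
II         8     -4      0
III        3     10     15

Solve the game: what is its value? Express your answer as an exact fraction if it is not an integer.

Row minima: I → 1, II → -4, III → 3; maximin = 3.
Column maxima: Left → 9, Center → 10, Right → 15; minimax = 9.
3 ≠ 9, so there is no saddle point; optimal play is mixed.
II is strictly dominated by I, so Row never plays it.
Right is strictly dominated by Center (it gives Row strictly more in every row), so Column never plays it.
On the remaining 2×2 (I, III vs Left, Center):
Let Row play I with probability p. Expected payoff against Left: 9p + 3(1−p) = 6p + 3; against Center: 1p + 10(1−p) = −9p + 10.
Setting these equal: 6p + 3 = −9p + 10 ⇒ 15p = 7 ⇒ p = 7/15, and the value is (6)·(7/15) + 3 = 29/5.
For Column: with q = P(Left), equating I's and III's payoffs gives 8q + 1 = −7q + 10 ⇒ q = 3/5.

29/5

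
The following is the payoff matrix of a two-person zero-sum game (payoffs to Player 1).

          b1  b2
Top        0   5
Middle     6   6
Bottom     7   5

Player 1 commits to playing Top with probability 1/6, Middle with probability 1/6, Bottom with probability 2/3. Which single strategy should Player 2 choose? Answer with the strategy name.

If Player 2 plays b1, Player 1's expected payoff is (1/6)·0 + (1/6)·6 + (2/3)·7 = 17/3.
If Player 2 plays b2, Player 1's expected payoff is (1/6)·5 + (1/6)·6 + (2/3)·5 = 31/6.
Player 2 minimizes Player 1's payoff; the smallest is 31/6, so the best response is b2.

b2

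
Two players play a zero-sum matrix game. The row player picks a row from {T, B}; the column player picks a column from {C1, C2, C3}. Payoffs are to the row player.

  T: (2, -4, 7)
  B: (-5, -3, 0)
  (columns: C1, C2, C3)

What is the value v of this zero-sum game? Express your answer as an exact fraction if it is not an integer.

Row minima: T → -4, B → -5; maximin = -4.
Column maxima: C1 → 2, C2 → -3, C3 → 7; minimax = -3.
-4 ≠ -3, so there is no saddle point; optimal play is mixed.
C3 is strictly dominated by C1 (it gives the row player strictly more in every row), so the column player never plays it.
On the remaining 2×2 (T, B vs C1, C2):
Let the row player play T with probability p. Expected payoff against C1: 2p + (-5)(1−p) = 7p − 5; against C2: (-4)p + (-3)(1−p) = −p − 3.
Setting these equal: 7p − 5 = −p − 3 ⇒ 8p = 2 ⇒ p = 1/4, and the value is (7)·(1/4) − 5 = -13/4.
For the column player: with q = P(C1), equating T's and B's payoffs gives 6q − 4 = −2q − 3 ⇒ q = 1/8.

-13/4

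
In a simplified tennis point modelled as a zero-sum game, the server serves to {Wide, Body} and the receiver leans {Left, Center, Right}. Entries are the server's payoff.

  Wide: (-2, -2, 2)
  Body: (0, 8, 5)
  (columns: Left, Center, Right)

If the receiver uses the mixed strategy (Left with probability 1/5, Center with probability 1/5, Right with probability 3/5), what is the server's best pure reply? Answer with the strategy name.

Body

Expected payoff of Wide: (1/5)·(-2) + (1/5)·(-2) + (3/5)·2 = 2/5.
Expected payoff of Body: (1/5)·0 + (1/5)·8 + (3/5)·5 = 23/5.
The largest is 23/5, so the server's best response is Body.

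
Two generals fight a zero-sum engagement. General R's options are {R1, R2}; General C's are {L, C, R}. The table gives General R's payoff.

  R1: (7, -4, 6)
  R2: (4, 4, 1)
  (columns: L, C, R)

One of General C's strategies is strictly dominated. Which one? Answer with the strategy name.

R holds General R's payoff strictly below L in every row: 6 < 7, 1 < 4.
So L is strictly dominated for General C.

L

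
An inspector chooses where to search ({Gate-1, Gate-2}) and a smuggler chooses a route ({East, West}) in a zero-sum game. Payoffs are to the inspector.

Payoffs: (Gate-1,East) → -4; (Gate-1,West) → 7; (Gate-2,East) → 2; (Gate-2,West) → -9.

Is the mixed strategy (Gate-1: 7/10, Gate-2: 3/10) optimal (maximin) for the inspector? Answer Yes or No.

Against East this mix gives (7/10)·(-4) + (3/10)·2 = -11/5.
Against West this mix gives (7/10)·7 + (3/10)·(-9) = 11/5.
The smuggler will play East, holding the inspector to -11/5. Shifting weight toward the row that does better against East would raise this floor (the equalizing mix achieves -1 against both East and West), so the proposed strategy is not optimal.

No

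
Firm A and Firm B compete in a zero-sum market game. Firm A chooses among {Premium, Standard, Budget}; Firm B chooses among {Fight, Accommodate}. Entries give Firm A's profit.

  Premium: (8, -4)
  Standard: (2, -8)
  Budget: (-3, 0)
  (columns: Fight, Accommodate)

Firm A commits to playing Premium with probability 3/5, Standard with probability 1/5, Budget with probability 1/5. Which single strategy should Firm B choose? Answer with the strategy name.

If Firm B plays Fight, Firm A's expected payoff is (3/5)·8 + (1/5)·2 + (1/5)·(-3) = 23/5.
If Firm B plays Accommodate, Firm A's expected payoff is (3/5)·(-4) + (1/5)·(-8) + (1/5)·0 = -4.
Firm B minimizes Firm A's payoff; the smallest is -4, so the best response is Accommodate.

Accommodate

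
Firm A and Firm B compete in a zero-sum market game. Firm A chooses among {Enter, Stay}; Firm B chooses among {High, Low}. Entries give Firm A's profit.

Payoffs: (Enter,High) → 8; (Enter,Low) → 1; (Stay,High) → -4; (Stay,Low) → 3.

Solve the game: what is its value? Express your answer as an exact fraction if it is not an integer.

Row minima: Enter → 1, Stay → -4; maximin = 1.
Column maxima: High → 8, Low → 3; minimax = 3.
1 ≠ 3, so there is no saddle point; optimal play is mixed.
Let Firm A play Enter with probability p. Expected payoff against High: 8p + (-4)(1−p) = 12p − 4; against Low: 1p + 3(1−p) = −2p + 3.
Setting these equal: 12p − 4 = −2p + 3 ⇒ 14p = 7 ⇒ p = 1/2, and the value is (12)·(1/2) − 4 = 2.
For Firm B: with q = P(High), equating Enter's and Stay's payoffs gives 7q + 1 = −7q + 3 ⇒ q = 1/7.

2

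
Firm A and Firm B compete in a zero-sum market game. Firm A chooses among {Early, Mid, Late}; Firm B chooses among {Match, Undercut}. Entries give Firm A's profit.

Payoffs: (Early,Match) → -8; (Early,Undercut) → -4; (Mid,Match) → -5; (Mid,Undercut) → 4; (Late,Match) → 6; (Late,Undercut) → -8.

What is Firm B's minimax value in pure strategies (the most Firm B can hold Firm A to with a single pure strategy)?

4

Column maxima: Match → 6, Undercut → 4.
The smallest of these is 4.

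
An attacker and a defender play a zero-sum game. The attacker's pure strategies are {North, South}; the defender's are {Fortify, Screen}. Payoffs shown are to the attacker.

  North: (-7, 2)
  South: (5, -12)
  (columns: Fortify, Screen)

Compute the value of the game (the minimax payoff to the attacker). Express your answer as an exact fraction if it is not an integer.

Row minima: North → -7, South → -12; maximin = -7.
Column maxima: Fortify → 5, Screen → 2; minimax = 2.
-7 ≠ 2, so there is no saddle point; optimal play is mixed.
Let the attacker play North with probability p. Expected payoff against Fortify: (-7)p + 5(1−p) = −12p + 5; against Screen: 2p + (-12)(1−p) = 14p − 12.
Setting these equal: −12p + 5 = 14p − 12 ⇒ −26p = -17 ⇒ p = 17/26, and the value is (-12)·(17/26) + 5 = -37/13.
For the defender: with q = P(Fortify), equating North's and South's payoffs gives −9q + 2 = 17q − 12 ⇒ q = 7/13.

-37/13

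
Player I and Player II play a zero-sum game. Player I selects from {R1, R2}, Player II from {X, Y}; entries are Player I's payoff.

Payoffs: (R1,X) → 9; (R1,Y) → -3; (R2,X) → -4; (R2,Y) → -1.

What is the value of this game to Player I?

Row minima: R1 → -3, R2 → -4; maximin = -3.
Column maxima: X → 9, Y → -1; minimax = -1.
-3 ≠ -1, so there is no saddle point; optimal play is mixed.
Let Player I play R1 with probability p. Expected payoff against X: 9p + (-4)(1−p) = 13p − 4; against Y: (-3)p + (-1)(1−p) = −2p − 1.
Setting these equal: 13p − 4 = −2p − 1 ⇒ 15p = 3 ⇒ p = 1/5, and the value is (13)·(1/5) − 4 = -7/5.
For Player II: with q = P(X), equating R1's and R2's payoffs gives 12q − 3 = −3q − 1 ⇒ q = 2/15.

-7/5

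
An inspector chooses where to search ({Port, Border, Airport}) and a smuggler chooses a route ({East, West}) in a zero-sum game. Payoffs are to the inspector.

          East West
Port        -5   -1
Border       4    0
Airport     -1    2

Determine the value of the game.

8/7

Row minima: Port → -5, Border → 0, Airport → -1; maximin = 0.
Column maxima: East → 4, West → 2; minimax = 2.
0 ≠ 2, so there is no saddle point; optimal play is mixed.
Port is strictly dominated by Border, so the inspector never plays it.
On the remaining 2×2 (Border, Airport vs East, West):
Let the inspector play Border with probability p. Expected payoff against East: 4p + (-1)(1−p) = 5p − 1; against West: 0p + 2(1−p) = −2p + 2.
Setting these equal: 5p − 1 = −2p + 2 ⇒ 7p = 3 ⇒ p = 3/7, and the value is (5)·(3/7) − 1 = 8/7.
For the smuggler: with q = P(East), equating Border's and Airport's payoffs gives 4q = −3q + 2 ⇒ q = 2/7.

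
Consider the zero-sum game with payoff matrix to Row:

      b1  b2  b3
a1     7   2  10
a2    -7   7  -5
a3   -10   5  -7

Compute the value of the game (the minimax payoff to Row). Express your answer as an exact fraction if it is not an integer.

63/19

Row minima: a1 → 2, a2 → -7, a3 → -10; maximin = 2.
Column maxima: b1 → 7, b2 → 7, b3 → 10; minimax = 7.
2 ≠ 7, so there is no saddle point; optimal play is mixed.
a3 is strictly dominated by a2, so Row never plays it.
b3 is strictly dominated by b1 (it gives Row strictly more in every row), so Column never plays it.
On the remaining 2×2 (a1, a2 vs b1, b2):
Let Row play a1 with probability p. Expected payoff against b1: 7p + (-7)(1−p) = 14p − 7; against b2: 2p + 7(1−p) = −5p + 7.
Setting these equal: 14p − 7 = −5p + 7 ⇒ 19p = 14 ⇒ p = 14/19, and the value is (14)·(14/19) − 7 = 63/19.
For Column: with q = P(b1), equating a1's and a2's payoffs gives 5q + 2 = −14q + 7 ⇒ q = 5/19.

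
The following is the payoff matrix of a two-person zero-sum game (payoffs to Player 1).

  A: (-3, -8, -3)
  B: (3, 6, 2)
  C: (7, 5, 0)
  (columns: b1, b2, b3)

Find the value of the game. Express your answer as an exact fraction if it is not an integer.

Row minima: A → -8, B → 2, C → 0; maximin = 2.
Column maxima: b1 → 7, b2 → 6, b3 → 2; minimax = 2.
Since maximin = minimax = 2, there is a saddle point and the value is 2.

2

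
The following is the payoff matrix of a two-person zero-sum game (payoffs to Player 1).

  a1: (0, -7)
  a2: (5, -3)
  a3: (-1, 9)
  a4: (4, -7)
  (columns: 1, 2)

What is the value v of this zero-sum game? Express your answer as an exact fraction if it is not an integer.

7/3

Row minima: a1 → -7, a2 → -3, a3 → -1, a4 → -7; maximin = -1.
Column maxima: 1 → 5, 2 → 9; minimax = 5.
-1 ≠ 5, so there is no saddle point; optimal play is mixed.
a1 is strictly dominated by a2, so Player 1 never plays it.
a4 is strictly dominated by a2, so Player 1 never plays it.
On the remaining 2×2 (a2, a3 vs 1, 2):
Let Player 1 play a2 with probability p. Expected payoff against 1: 5p + (-1)(1−p) = 6p − 1; against 2: (-3)p + 9(1−p) = −12p + 9.
Setting these equal: 6p − 1 = −12p + 9 ⇒ 18p = 10 ⇒ p = 5/9, and the value is (6)·(5/9) − 1 = 7/3.
For Player 2: with q = P(1), equating a2's and a3's payoffs gives 8q − 3 = −10q + 9 ⇒ q = 2/3.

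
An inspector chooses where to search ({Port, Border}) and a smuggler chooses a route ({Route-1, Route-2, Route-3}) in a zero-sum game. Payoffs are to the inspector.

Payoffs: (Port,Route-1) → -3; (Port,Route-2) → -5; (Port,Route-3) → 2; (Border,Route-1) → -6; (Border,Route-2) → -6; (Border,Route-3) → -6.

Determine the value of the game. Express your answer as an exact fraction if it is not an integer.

Row minima: Port → -5, Border → -6; maximin = -5.
Column maxima: Route-1 → -3, Route-2 → -5, Route-3 → 2; minimax = -5.
Since maximin = minimax = -5, there is a saddle point and the value is -5.

-5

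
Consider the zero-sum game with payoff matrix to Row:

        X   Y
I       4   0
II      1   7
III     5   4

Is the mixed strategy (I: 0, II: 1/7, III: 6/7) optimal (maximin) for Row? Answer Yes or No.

Yes

Against X this mix gives (1/7)·1 + (6/7)·5 = 31/7.
Against Y this mix gives (1/7)·7 + (6/7)·4 = 31/7.
All of Column's active replies (X, Y) yield 31/7, and no column does worse for Row. The mix makes Column indifferent and guarantees 31/7, so it is optimal.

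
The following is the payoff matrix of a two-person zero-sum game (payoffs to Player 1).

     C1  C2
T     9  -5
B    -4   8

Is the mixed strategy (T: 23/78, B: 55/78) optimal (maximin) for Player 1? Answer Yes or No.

No

Against C1 this mix gives (23/78)·9 + (55/78)·(-4) = -1/6.
Against C2 this mix gives (23/78)·(-5) + (55/78)·8 = 25/6.
Player 2 will play C1, holding Player 1 to -1/6. Shifting weight toward the row that does better against C1 would raise this floor (the equalizing mix achieves 2 against both C1 and C2), so the proposed strategy is not optimal.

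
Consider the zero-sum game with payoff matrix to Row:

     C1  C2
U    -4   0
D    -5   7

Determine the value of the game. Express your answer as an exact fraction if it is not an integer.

-4

Row minima: U → -4, D → -5; maximin = -4.
Column maxima: C1 → -4, C2 → 7; minimax = -4.
Since maximin = minimax = -4, there is a saddle point and the value is -4.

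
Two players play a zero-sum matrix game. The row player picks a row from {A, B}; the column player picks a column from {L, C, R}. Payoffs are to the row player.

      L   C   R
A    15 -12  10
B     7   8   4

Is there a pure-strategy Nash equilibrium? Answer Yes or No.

No

Row minima: A → -12, B → 4; maximin = 4.
Column maxima: L → 15, C → 8, R → 10; minimax = 8.
4 ≠ 8, so no pure-strategy equilibrium exists.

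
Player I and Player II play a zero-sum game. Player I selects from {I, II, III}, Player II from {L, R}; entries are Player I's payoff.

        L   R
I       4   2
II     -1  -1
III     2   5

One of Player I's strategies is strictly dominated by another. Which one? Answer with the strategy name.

I gives a strictly higher payoff than II against every column: 4 > -1, 2 > -1.
So II is strictly dominated and Player I never plays it.

II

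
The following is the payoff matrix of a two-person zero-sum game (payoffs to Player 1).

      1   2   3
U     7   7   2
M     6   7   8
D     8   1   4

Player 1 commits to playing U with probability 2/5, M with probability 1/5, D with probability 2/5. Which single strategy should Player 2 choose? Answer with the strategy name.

If Player 2 plays 1, Player 1's expected payoff is (2/5)·7 + (1/5)·6 + (2/5)·8 = 36/5.
If Player 2 plays 2, Player 1's expected payoff is (2/5)·7 + (1/5)·7 + (2/5)·1 = 23/5.
If Player 2 plays 3, Player 1's expected payoff is (2/5)·2 + (1/5)·8 + (2/5)·4 = 4.
Player 2 minimizes Player 1's payoff; the smallest is 4, so the best response is 3.

3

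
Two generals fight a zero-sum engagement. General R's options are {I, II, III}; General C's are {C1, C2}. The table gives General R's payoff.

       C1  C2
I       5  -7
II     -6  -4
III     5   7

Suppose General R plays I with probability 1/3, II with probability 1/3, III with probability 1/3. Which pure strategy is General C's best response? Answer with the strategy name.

If General C plays C1, General R's expected payoff is (1/3)·5 + (1/3)·(-6) + (1/3)·5 = 4/3.
If General C plays C2, General R's expected payoff is (1/3)·(-7) + (1/3)·(-4) + (1/3)·7 = -4/3.
General C minimizes General R's payoff; the smallest is -4/3, so the best response is C2.

C2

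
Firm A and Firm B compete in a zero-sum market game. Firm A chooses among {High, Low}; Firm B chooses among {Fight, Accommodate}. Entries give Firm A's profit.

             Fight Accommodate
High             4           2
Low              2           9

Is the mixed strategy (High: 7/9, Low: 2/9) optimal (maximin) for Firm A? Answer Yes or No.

Against Fight this mix gives (7/9)·4 + (2/9)·2 = 32/9.
Against Accommodate this mix gives (7/9)·2 + (2/9)·9 = 32/9.
All of Firm B's active replies (Fight, Accommodate) yield 32/9, and no column does worse for Firm A. The mix makes Firm B indifferent and guarantees 32/9, so it is optimal.

Yes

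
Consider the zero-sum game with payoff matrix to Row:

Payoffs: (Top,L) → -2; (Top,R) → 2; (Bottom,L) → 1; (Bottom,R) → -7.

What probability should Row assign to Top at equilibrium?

Row minima: Top → -2, Bottom → -7; maximin = -2.
Column maxima: L → 1, R → 2; minimax = 1.
-2 ≠ 1, so there is no saddle point; optimal play is mixed.
Let Row play Top with probability p. Expected payoff against L: (-2)p + 1(1−p) = −3p + 1; against R: 2p + (-7)(1−p) = 9p − 7.
Setting these equal: −3p + 1 = 9p − 7 ⇒ −12p = -8 ⇒ p = 2/3, and the value is (-3)·(2/3) + 1 = -1.
For Column: with q = P(L), equating Top's and Bottom's payoffs gives −4q + 2 = 8q − 7 ⇒ q = 3/4.

2/3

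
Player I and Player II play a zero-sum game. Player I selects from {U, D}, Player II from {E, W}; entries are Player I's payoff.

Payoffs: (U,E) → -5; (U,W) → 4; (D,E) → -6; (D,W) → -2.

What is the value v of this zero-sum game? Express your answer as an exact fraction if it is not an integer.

-5

Row minima: U → -5, D → -6; maximin = -5.
Column maxima: E → -5, W → 4; minimax = -5.
Since maximin = minimax = -5, there is a saddle point and the value is -5.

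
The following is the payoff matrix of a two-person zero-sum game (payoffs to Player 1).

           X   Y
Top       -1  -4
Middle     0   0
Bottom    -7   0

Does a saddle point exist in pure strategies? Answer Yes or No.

Row minima: Top → -4, Middle → 0, Bottom → -7; maximin = 0.
Column maxima: X → 0, Y → 0; minimax = 0.
maximin = minimax = 0, so a saddle point exists.

Yes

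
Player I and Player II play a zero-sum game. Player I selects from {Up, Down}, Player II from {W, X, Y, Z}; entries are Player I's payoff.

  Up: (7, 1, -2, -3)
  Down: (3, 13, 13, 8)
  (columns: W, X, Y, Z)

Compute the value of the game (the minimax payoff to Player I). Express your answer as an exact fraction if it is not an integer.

13/3

Row minima: Up → -3, Down → 3; maximin = 3.
Column maxima: W → 7, X → 13, Y → 13, Z → 8; minimax = 7.
3 ≠ 7, so there is no saddle point; optimal play is mixed.
X is strictly dominated by Z (it gives Player I strictly more in every row), so Player II never plays it.
Y is strictly dominated by Z (it gives Player I strictly more in every row), so Player II never plays it.
On the remaining 2×2 (Up, Down vs W, Z):
Let Player I play Up with probability p. Expected payoff against W: 7p + 3(1−p) = 4p + 3; against Z: (-3)p + 8(1−p) = −11p + 8.
Setting these equal: 4p + 3 = −11p + 8 ⇒ 15p = 5 ⇒ p = 1/3, and the value is (4)·(1/3) + 3 = 13/3.
For Player II: with q = P(W), equating Up's and Down's payoffs gives 10q − 3 = −5q + 8 ⇒ q = 11/15.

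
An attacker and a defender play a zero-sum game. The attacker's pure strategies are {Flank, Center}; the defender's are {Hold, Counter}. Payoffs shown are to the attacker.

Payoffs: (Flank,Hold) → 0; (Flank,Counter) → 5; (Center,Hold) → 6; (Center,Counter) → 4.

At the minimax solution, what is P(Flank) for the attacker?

2/7

Row minima: Flank → 0, Center → 4; maximin = 4.
Column maxima: Hold → 6, Counter → 5; minimax = 5.
4 ≠ 5, so there is no saddle point; optimal play is mixed.
Let the attacker play Flank with probability p. Expected payoff against Hold: 0p + 6(1−p) = −6p + 6; against Counter: 5p + 4(1−p) = p + 4.
Setting these equal: −6p + 6 = p + 4 ⇒ −7p = -2 ⇒ p = 2/7, and the value is (-6)·(2/7) + 6 = 30/7.
For the defender: with q = P(Hold), equating Flank's and Center's payoffs gives −5q + 5 = 2q + 4 ⇒ q = 1/7.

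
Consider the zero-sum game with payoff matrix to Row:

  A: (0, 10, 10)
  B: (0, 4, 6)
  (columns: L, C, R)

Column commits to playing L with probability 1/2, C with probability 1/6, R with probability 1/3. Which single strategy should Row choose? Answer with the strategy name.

Expected payoff of A: (1/2)·0 + (1/6)·10 + (1/3)·10 = 5.
Expected payoff of B: (1/2)·0 + (1/6)·4 + (1/3)·6 = 8/3.
The largest is 5, so Row's best response is A.

A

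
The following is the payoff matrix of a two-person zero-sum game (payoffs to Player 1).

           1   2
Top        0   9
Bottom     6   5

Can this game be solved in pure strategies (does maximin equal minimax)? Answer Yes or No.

No

Row minima: Top → 0, Bottom → 5; maximin = 5.
Column maxima: 1 → 6, 2 → 9; minimax = 6.
5 ≠ 6, so no pure-strategy equilibrium exists.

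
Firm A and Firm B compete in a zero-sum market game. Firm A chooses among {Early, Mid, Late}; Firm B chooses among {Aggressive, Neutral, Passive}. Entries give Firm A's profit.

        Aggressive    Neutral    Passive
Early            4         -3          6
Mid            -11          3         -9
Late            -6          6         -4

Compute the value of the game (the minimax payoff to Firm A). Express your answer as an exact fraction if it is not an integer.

6/19

Row minima: Early → -3, Mid → -11, Late → -6; maximin = -3.
Column maxima: Aggressive → 4, Neutral → 6, Passive → 6; minimax = 4.
-3 ≠ 4, so there is no saddle point; optimal play is mixed.
Mid is strictly dominated by Late, so Firm A never plays it.
Passive is strictly dominated by Aggressive (it gives Firm A strictly more in every row), so Firm B never plays it.
On the remaining 2×2 (Early, Late vs Aggressive, Neutral):
Let Firm A play Early with probability p. Expected payoff against Aggressive: 4p + (-6)(1−p) = 10p − 6; against Neutral: (-3)p + 6(1−p) = −9p + 6.
Setting these equal: 10p − 6 = −9p + 6 ⇒ 19p = 12 ⇒ p = 12/19, and the value is (10)·(12/19) − 6 = 6/19.
For Firm B: with q = P(Aggressive), equating Early's and Late's payoffs gives 7q − 3 = −12q + 6 ⇒ q = 9/19.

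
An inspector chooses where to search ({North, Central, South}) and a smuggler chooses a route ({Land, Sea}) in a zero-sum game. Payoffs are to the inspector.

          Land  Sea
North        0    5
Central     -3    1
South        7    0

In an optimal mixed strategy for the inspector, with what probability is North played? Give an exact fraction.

7/12

Row minima: North → 0, Central → -3, South → 0; maximin = 0.
Column maxima: Land → 7, Sea → 5; minimax = 5.
0 ≠ 5, so there is no saddle point; optimal play is mixed.
Central is strictly dominated by North, so the inspector never plays it.
On the remaining 2×2 (North, South vs Land, Sea):
Let the inspector play North with probability p. Expected payoff against Land: 0p + 7(1−p) = −7p + 7; against Sea: 5p + 0(1−p) = 5p.
Setting these equal: −7p + 7 = 5p ⇒ −12p = -7 ⇒ p = 7/12, and the value is (-7)·(7/12) + 7 = 35/12.
For the smuggler: with q = P(Land), equating North's and South's payoffs gives −5q + 5 = 7q ⇒ q = 5/12.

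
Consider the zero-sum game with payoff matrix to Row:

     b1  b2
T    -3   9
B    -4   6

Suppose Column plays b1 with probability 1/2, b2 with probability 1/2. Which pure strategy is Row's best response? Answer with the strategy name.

T

Expected payoff of T: (1/2)·(-3) + (1/2)·9 = 3.
Expected payoff of B: (1/2)·(-4) + (1/2)·6 = 1.
The largest is 3, so Row's best response is T.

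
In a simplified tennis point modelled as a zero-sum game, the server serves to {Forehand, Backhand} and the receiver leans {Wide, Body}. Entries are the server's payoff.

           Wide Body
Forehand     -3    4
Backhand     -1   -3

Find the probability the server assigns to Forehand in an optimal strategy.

2/9

Row minima: Forehand → -3, Backhand → -3; maximin = -3.
Column maxima: Wide → -1, Body → 4; minimax = -1.
-3 ≠ -1, so there is no saddle point; optimal play is mixed.
Let the server play Forehand with probability p. Expected payoff against Wide: (-3)p + (-1)(1−p) = −2p − 1; against Body: 4p + (-3)(1−p) = 7p − 3.
Setting these equal: −2p − 1 = 7p − 3 ⇒ −9p = -2 ⇒ p = 2/9, and the value is (-2)·(2/9) − 1 = -13/9.
For the receiver: with q = P(Wide), equating Forehand's and Backhand's payoffs gives −7q + 4 = 2q − 3 ⇒ q = 7/9.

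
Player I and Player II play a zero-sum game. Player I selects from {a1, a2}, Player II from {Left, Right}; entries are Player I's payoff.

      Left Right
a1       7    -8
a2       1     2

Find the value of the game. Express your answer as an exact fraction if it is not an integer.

Row minima: a1 → -8, a2 → 1; maximin = 1.
Column maxima: Left → 7, Right → 2; minimax = 2.
1 ≠ 2, so there is no saddle point; optimal play is mixed.
Let Player I play a1 with probability p. Expected payoff against Left: 7p + 1(1−p) = 6p + 1; against Right: (-8)p + 2(1−p) = −10p + 2.
Setting these equal: 6p + 1 = −10p + 2 ⇒ 16p = 1 ⇒ p = 1/16, and the value is (6)·(1/16) + 1 = 11/8.
For Player II: with q = P(Left), equating a1's and a2's payoffs gives 15q − 8 = −q + 2 ⇒ q = 5/8.

11/8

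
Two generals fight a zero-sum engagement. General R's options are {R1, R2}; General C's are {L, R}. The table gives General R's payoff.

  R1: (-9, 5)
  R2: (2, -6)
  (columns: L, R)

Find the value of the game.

Row minima: R1 → -9, R2 → -6; maximin = -6.
Column maxima: L → 2, R → 5; minimax = 2.
-6 ≠ 2, so there is no saddle point; optimal play is mixed.
Let General R play R1 with probability p. Expected payoff against L: (-9)p + 2(1−p) = −11p + 2; against R: 5p + (-6)(1−p) = 11p − 6.
Setting these equal: −11p + 2 = 11p − 6 ⇒ −22p = -8 ⇒ p = 4/11, and the value is (-11)·(4/11) + 2 = -2.
For General C: with q = P(L), equating R1's and R2's payoffs gives −14q + 5 = 8q − 6 ⇒ q = 1/2.

-2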